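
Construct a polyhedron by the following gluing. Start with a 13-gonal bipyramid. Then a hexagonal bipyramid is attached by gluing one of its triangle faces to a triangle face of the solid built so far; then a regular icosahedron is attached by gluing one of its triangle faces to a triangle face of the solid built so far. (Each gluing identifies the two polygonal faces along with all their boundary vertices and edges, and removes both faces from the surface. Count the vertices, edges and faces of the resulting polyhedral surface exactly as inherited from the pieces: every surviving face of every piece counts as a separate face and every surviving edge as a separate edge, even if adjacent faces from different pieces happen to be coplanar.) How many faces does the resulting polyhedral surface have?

54

A 13-gonal bipyramid: V=15, E=39, F=26.
Attach a hexagonal bipyramid (V=8, E=18, F=12) along a 3-gon: merge 3 vertices and 3 edges, delete both glued faces → V=20, E=54, F=36.
Attach a regular icosahedron (V=12, E=30, F=20) along a 3-gon: merge 3 vertices and 3 edges, delete both glued faces → V=29, E=81, F=54.
Check: V − E + F = 29 − 81 + 54 = 2.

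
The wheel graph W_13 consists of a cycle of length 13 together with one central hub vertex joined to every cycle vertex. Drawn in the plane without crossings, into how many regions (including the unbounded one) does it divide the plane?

14

W_13 has V = 13 + 1 = 14 vertices and E = 2·13 = 26 edges.
By Euler's formula F = 2 − V + E = 2 − 14 + 26 = 14.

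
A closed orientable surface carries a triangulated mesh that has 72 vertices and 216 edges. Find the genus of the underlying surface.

1

Every face is a triangle and each edge borders two faces, so 3F = 2·216, giving F = 144.
χ = V − E + F = 72 − 216 + 144 = 0.
For a closed orientable surface χ = 2 − 2g, so g = (2 − (0))/2 = 1.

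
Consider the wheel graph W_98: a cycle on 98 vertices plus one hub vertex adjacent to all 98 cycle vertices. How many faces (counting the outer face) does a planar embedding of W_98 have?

W_98 has V = 98 + 1 = 99 vertices and E = 2·98 = 196 edges.
By Euler's formula F = 2 − V + E = 2 − 99 + 196 = 99.

99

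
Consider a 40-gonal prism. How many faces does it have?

42

A prism on an n-gon has two n-gon bases and n rectangular sides: V = 2·40 = 80, E = 3·40 = 120, F = 40 + 2 = 42.
Check: V − E + F = 80 − 120 + 42 = 2.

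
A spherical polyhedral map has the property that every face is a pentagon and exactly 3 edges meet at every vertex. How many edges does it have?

30

Each face has 5 edges and each edge borders two faces, so 2E = 5F.
Each vertex has degree 3, so 3V = 2E and hence V = 5F/3.
Euler: V − E + F = 2 ⇒ (5F/3) − (5F/2) + F = 2.
Multiply by 6: (10 − 15 + 6)F = 12, i.e. 1F = 12.
So F = 12, E = 5·12/2 = 30, V = 5·12/3 = 20.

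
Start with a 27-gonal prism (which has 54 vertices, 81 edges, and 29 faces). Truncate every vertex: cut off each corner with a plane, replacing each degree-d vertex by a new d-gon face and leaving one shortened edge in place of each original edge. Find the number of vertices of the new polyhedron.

Truncation replaces each original edge-end by a new vertex, so V′ = 2E = 162.
Each original edge survives, and each old vertex of degree d contributes d new edges; summing degrees gives Σd = 2E, so E′ = E + 2E = 3E = 243.
Each original face survives and each original vertex becomes one new face: F′ = F + V = 83.

162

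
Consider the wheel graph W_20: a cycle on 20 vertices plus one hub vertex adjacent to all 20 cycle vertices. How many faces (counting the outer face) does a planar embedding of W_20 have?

21

W_20 has V = 20 + 1 = 21 vertices and E = 2·20 = 40 edges.
By Euler's formula F = 2 − V + E = 2 − 21 + 40 = 21.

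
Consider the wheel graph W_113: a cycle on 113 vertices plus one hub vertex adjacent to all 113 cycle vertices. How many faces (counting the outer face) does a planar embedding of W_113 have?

W_113 has V = 113 + 1 = 114 vertices and E = 2·113 = 226 edges.
By Euler's formula F = 2 − V + E = 2 − 114 + 226 = 114.

114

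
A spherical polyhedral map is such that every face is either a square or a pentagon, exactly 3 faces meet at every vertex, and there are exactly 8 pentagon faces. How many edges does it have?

24

Let x be the number of squares; then F = 8 + x.
Edge–face incidences: 2E = 5·8 + 4·x = 40 + 4x.
Every vertex has degree 3, so 3V = 2E.
Euler: V − E + F = 2 ⇒ (2E)/3 − E + (8 + x) = 2.
Multiply by 6: 2·(2E) − 3·(2E) + 6·(8 + x) = 12, i.e. 48 + 6x − (40 + 4x) = 12.
Collecting terms: 2x + 8 = 12, so 2x = 4, so x = 2.
Then 2E = 40 + 4·2 = 48, so E = 24, V = 2E/3 = 16, F = 8 + 2 = 10.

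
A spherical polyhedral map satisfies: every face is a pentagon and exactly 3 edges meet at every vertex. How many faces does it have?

12

Each face has 5 edges and each edge borders two faces, so 2E = 5F.
Each vertex has degree 3, so 3V = 2E and hence V = 5F/3.
Euler: V − E + F = 2 ⇒ (5F/3) − (5F/2) + F = 2.
Multiply by 6: (10 − 15 + 6)F = 12, i.e. 1F = 12.
So F = 12, E = 5·12/2 = 30, V = 5·12/3 = 20.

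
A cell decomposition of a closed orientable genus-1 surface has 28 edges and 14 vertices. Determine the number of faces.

For a closed orientable surface of genus 1, χ = 2 − 2·1 = 0.
F = 0 − V + E = 0 − 14 + 28 = 14.

14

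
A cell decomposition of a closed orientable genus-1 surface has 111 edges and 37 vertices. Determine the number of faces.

74

For a closed orientable surface of genus 1, χ = 2 − 2·1 = 0.
F = 0 − V + E = 0 − 37 + 111 = 74.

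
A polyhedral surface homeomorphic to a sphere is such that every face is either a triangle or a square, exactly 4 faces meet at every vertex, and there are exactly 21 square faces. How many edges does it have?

Let x be the number of triangles; then F = 21 + x.
Edge–face incidences: 2E = 4·21 + 3·x = 84 + 3x.
Every vertex has degree 4, so 4V = 2E.
Euler: V − E + F = 2 ⇒ (2E)/4 − E + (21 + x) = 2.
Multiply by 8: 2·(2E) − 4·(2E) + 8·(21 + x) = 16, i.e. 168 + 8x − 2·(84 + 3x) = 16.
Collecting terms: 2x = 16, so x = 8.
Then 2E = 84 + 3·8 = 108, so E = 54, V = 2E/4 = 27, F = 21 + 8 = 29.

54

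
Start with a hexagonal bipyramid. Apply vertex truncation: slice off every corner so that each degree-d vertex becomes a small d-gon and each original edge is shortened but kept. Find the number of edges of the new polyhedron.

The base solid has V = 8, E = 18, F = 12.
Truncation replaces each original edge-end by a new vertex, so V′ = 2E = 36.
Each original edge survives, and each old vertex of degree d contributes d new edges; summing degrees gives Σd = 2E, so E′ = E + 2E = 3E = 54.
Each original face survives and each original vertex becomes one new face: F′ = F + V = 20.

54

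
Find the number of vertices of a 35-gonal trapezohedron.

72

The n-trapezohedron (dual of the n-antiprism) has V = 2·35 + 2 = 72, E = 4·35 = 140, F = 2·35 = 70.
Check: V − E + F = 72 − 140 + 70 = 2.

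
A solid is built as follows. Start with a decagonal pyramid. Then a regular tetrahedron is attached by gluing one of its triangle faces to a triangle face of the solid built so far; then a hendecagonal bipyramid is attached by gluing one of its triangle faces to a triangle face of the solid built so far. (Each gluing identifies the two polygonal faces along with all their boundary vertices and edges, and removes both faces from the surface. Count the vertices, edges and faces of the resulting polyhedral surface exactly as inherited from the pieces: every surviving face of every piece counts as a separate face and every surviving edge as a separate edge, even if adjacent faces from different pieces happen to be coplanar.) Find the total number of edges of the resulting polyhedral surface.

53

A decagonal pyramid: V=11, E=20, F=11.
Attach a regular tetrahedron (V=4, E=6, F=4) along a 3-gon: merge 3 vertices and 3 edges, delete both glued faces → V=12, E=23, F=13.
Attach a hendecagonal bipyramid (V=13, E=33, F=22) along a 3-gon: merge 3 vertices and 3 edges, delete both glued faces → V=22, E=53, F=33.
Check: V − E + F = 22 − 53 + 33 = 2.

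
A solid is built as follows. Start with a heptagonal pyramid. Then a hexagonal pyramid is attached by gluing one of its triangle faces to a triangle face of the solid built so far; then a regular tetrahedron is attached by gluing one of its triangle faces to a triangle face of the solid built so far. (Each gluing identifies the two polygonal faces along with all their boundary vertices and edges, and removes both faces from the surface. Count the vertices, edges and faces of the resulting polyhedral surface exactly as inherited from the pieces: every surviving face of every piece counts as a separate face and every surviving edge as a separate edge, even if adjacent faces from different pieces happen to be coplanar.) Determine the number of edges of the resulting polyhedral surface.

A heptagonal pyramid: V=8, E=14, F=8.
Attach a hexagonal pyramid (V=7, E=12, F=7) along a 3-gon: merge 3 vertices and 3 edges, delete both glued faces → V=12, E=23, F=13.
Attach a regular tetrahedron (V=4, E=6, F=4) along a 3-gon: merge 3 vertices and 3 edges, delete both glued faces → V=13, E=26, F=15.
Check: V − E + F = 13 − 26 + 15 = 2.

26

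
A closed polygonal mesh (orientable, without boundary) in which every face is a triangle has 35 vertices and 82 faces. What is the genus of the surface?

Every face is a triangle, so 2E = 3·82 = 246, giving E = 123.
χ = V − E + F = 35 − 123 + 82 = -6.
For a closed orientable surface χ = 2 − 2g, so g = (2 − (-6))/2 = 4.

4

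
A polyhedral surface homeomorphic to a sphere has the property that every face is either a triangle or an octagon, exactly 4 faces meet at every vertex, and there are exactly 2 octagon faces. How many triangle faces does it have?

16

Let x be the number of triangles; then F = 2 + x.
Edge–face incidences: 2E = 8·2 + 3·x = 16 + 3x.
Every vertex has degree 4, so 4V = 2E.
Euler: V − E + F = 2 ⇒ (2E)/4 − E + (2 + x) = 2.
Multiply by 8: 2·(2E) − 4·(2E) + 8·(2 + x) = 16, i.e. 16 + 8x − 2·(16 + 3x) = 16.
Collecting terms: 2x − 16 = 16, so 2x = 32, so x = 16.
Then 2E = 16 + 3·16 = 64, so E = 32, V = 2E/4 = 16, F = 2 + 16 = 18.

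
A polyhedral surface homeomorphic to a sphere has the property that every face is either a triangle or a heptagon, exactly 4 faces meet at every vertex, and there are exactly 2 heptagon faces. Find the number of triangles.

Let x be the number of triangles; then F = 2 + x.
Edge–face incidences: 2E = 7·2 + 3·x = 14 + 3x.
Every vertex has degree 4, so 4V = 2E.
Euler: V − E + F = 2 ⇒ (2E)/4 − E + (2 + x) = 2.
Multiply by 8: 2·(2E) − 4·(2E) + 8·(2 + x) = 16, i.e. 16 + 8x − 2·(14 + 3x) = 16.
Collecting terms: 2x − 12 = 16, so 2x = 28, so x = 14.
Then 2E = 14 + 3·14 = 56, so E = 28, V = 2E/4 = 14, F = 2 + 14 = 16.

14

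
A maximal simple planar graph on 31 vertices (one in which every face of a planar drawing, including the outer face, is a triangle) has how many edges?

In a plane triangulation 3F = 2E and V − E + F = 2, so E = 3V − 6 = 3·31 − 6 = 87.

87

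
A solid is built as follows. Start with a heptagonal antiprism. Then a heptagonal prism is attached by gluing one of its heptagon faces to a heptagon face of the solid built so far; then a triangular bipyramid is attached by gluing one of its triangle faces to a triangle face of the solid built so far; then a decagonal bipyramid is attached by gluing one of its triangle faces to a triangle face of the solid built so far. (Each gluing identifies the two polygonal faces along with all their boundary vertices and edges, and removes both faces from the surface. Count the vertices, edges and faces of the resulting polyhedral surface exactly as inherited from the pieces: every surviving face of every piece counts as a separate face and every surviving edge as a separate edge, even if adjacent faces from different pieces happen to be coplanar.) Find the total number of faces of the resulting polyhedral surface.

45

A heptagonal antiprism: V=14, E=28, F=16.
Attach a heptagonal prism (V=14, E=21, F=9) along a 7-gon: merge 7 vertices and 7 edges, delete both glued faces → V=21, E=42, F=23.
Attach a triangular bipyramid (V=5, E=9, F=6) along a 3-gon: merge 3 vertices and 3 edges, delete both glued faces → V=23, E=48, F=27.
Attach a decagonal bipyramid (V=12, E=30, F=20) along a 3-gon: merge 3 vertices and 3 edges, delete both glued faces → V=32, E=75, F=45.
Check: V − E + F = 32 − 75 + 45 = 2.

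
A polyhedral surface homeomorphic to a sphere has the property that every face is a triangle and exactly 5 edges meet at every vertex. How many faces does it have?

20

Each face has 3 edges and each edge borders two faces, so 2E = 3F.
Each vertex has degree 5, so 5V = 2E and hence V = 3F/5.
Euler: V − E + F = 2 ⇒ (3F/5) − (3F/2) + F = 2.
Multiply by 10: (6 − 15 + 10)F = 20, i.e. 1F = 20.
So F = 20, E = 3·20/2 = 30, V = 3·20/5 = 12.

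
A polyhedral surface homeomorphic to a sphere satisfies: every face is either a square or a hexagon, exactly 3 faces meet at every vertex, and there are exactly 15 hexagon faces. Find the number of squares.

Let x be the number of squares; then F = 15 + x.
Edge–face incidences: 2E = 6·15 + 4·x = 90 + 4x.
Every vertex has degree 3, so 3V = 2E.
Euler: V − E + F = 2 ⇒ (2E)/3 − E + (15 + x) = 2.
Multiply by 6: 2·(2E) − 3·(2E) + 6·(15 + x) = 12, i.e. 90 + 6x − (90 + 4x) = 12.
Collecting terms: 2x = 12, so x = 6.
Then 2E = 90 + 4·6 = 114, so E = 57, V = 2E/3 = 38, F = 15 + 6 = 21.

6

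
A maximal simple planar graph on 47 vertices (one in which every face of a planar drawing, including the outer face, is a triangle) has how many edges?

In a plane triangulation 3F = 2E and V − E + F = 2, so E = 3V − 6 = 3·47 − 6 = 135.

135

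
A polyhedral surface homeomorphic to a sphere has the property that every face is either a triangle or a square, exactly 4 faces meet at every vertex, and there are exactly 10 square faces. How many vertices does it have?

Let x be the number of triangles; then F = 10 + x.
Edge–face incidences: 2E = 4·10 + 3·x = 40 + 3x.
Every vertex has degree 4, so 4V = 2E.
Euler: V − E + F = 2 ⇒ (2E)/4 − E + (10 + x) = 2.
Multiply by 8: 2·(2E) − 4·(2E) + 8·(10 + x) = 16, i.e. 80 + 8x − 2·(40 + 3x) = 16.
Collecting terms: 2x = 16, so x = 8.
Then 2E = 40 + 3·8 = 64, so E = 32, V = 2E/4 = 16, F = 10 + 8 = 18.

16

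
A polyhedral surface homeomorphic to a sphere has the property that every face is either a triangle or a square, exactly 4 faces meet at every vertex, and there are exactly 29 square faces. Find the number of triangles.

Let x be the number of triangles; then F = 29 + x.
Edge–face incidences: 2E = 4·29 + 3·x = 116 + 3x.
Every vertex has degree 4, so 4V = 2E.
Euler: V − E + F = 2 ⇒ (2E)/4 − E + (29 + x) = 2.
Multiply by 8: 2·(2E) − 4·(2E) + 8·(29 + x) = 16, i.e. 232 + 8x − 2·(116 + 3x) = 16.
Collecting terms: 2x = 16, so x = 8.
Then 2E = 116 + 3·8 = 140, so E = 70, V = 2E/4 = 35, F = 29 + 8 = 37.

8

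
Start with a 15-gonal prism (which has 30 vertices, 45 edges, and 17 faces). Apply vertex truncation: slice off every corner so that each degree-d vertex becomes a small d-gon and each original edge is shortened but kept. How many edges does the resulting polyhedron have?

Truncation replaces each original edge-end by a new vertex, so V′ = 2E = 90.
Each original edge survives, and each old vertex of degree d contributes d new edges; summing degrees gives Σd = 2E, so E′ = E + 2E = 3E = 135.
Each original face survives and each original vertex becomes one new face: F′ = F + V = 47.

135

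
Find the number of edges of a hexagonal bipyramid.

18

A bipyramid over an n-gon has 2n triangular faces and n + 2 vertices: V = 6 + 2 = 8, E = 3·6 = 18, F = 2·6 = 12.
Check: V − E + F = 8 − 18 + 12 = 2.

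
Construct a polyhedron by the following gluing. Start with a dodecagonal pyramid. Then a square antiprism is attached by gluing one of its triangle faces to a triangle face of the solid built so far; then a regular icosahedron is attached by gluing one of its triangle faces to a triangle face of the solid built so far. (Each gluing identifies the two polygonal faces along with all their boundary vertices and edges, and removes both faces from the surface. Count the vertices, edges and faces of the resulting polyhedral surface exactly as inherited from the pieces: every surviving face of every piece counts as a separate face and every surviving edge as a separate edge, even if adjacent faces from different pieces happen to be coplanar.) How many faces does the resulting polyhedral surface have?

39

A dodecagonal pyramid: V=13, E=24, F=13.
Attach a square antiprism (V=8, E=16, F=10) along a 3-gon: merge 3 vertices and 3 edges, delete both glued faces → V=18, E=37, F=21.
Attach a regular icosahedron (V=12, E=30, F=20) along a 3-gon: merge 3 vertices and 3 edges, delete both glued faces → V=27, E=64, F=39.
Check: V − E + F = 27 − 64 + 39 = 2.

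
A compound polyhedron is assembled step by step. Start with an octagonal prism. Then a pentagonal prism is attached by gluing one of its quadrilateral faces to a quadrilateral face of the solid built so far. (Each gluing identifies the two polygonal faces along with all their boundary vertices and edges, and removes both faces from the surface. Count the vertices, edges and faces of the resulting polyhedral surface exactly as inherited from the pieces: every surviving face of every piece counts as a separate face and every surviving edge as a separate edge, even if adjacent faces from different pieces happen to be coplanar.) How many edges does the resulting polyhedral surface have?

An octagonal prism: V=16, E=24, F=10.
Attach a pentagonal prism (V=10, E=15, F=7) along a 4-gon: merge 4 vertices and 4 edges, delete both glued faces → V=22, E=35, F=15.
Check: V − E + F = 22 − 35 + 15 = 2.

35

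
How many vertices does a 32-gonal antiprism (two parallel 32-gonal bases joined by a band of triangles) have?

64

An antiprism on an n-gon has two n-gon caps and 2n triangles: V = 2·32 = 64, E = 4·32 = 128, F = 2·32 + 2 = 66.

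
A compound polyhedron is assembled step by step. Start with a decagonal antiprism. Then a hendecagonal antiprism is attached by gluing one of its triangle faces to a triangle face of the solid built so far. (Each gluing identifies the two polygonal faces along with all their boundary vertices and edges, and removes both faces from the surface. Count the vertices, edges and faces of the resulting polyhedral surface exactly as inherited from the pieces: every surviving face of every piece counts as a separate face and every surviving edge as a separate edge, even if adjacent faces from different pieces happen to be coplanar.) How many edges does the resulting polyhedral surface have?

81

A decagonal antiprism: V=20, E=40, F=22.
Attach a hendecagonal antiprism (V=22, E=44, F=24) along a 3-gon: merge 3 vertices and 3 edges, delete both glued faces → V=39, E=81, F=44.
Check: V − E + F = 39 − 81 + 44 = 2.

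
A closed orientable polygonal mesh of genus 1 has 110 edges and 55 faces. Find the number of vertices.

For a closed orientable surface of genus 1, χ = 2 − 2·1 = 0.
V = 0 + E − F = 0 + 110 − 55 = 55.

55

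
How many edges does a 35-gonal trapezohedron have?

The n-trapezohedron (dual of the n-antiprism) has V = 2·35 + 2 = 72, E = 4·35 = 140, F = 2·35 = 70.

140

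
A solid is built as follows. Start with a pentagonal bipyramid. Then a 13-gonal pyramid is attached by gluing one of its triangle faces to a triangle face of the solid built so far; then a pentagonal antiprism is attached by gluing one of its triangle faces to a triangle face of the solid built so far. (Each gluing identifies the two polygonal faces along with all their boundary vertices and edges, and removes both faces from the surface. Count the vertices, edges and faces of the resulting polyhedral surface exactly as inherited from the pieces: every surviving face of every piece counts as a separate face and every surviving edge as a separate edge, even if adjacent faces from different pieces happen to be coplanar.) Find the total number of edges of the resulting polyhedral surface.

A pentagonal bipyramid: V=7, E=15, F=10.
Attach a 13-gonal pyramid (V=14, E=26, F=14) along a 3-gon: merge 3 vertices and 3 edges, delete both glued faces → V=18, E=38, F=22.
Attach a pentagonal antiprism (V=10, E=20, F=12) along a 3-gon: merge 3 vertices and 3 edges, delete both glued faces → V=25, E=55, F=32.
Check: V − E + F = 25 − 55 + 32 = 2.

55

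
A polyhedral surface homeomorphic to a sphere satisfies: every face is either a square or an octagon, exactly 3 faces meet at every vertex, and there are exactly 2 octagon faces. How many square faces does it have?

Let x be the number of squares; then F = 2 + x.
Edge–face incidences: 2E = 8·2 + 4·x = 16 + 4x.
Every vertex has degree 3, so 3V = 2E.
Euler: V − E + F = 2 ⇒ (2E)/3 − E + (2 + x) = 2.
Multiply by 6: 2·(2E) − 3·(2E) + 6·(2 + x) = 12, i.e. 12 + 6x − (16 + 4x) = 12.
Collecting terms: 2x − 4 = 12, so 2x = 16, so x = 8.
Then 2E = 16 + 4·8 = 48, so E = 24, V = 2E/3 = 16, F = 2 + 8 = 10.

8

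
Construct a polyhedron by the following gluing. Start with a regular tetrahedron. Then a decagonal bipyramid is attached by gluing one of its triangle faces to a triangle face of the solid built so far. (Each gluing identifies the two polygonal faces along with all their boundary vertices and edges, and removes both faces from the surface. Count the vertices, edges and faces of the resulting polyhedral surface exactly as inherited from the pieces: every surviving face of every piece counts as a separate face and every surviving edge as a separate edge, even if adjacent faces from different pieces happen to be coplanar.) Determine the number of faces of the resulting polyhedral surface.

A regular tetrahedron: V=4, E=6, F=4.
Attach a decagonal bipyramid (V=12, E=30, F=20) along a 3-gon: merge 3 vertices and 3 edges, delete both glued faces → V=13, E=33, F=22.
Check: V − E + F = 13 − 33 + 22 = 2.

22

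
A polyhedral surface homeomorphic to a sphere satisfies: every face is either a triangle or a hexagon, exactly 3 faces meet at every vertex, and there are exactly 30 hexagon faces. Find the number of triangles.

4

Let x be the number of triangles; then F = 30 + x.
Edge–face incidences: 2E = 6·30 + 3·x = 180 + 3x.
Every vertex has degree 3, so 3V = 2E.
Euler: V − E + F = 2 ⇒ (2E)/3 − E + (30 + x) = 2.
Multiply by 6: 2·(2E) − 3·(2E) + 6·(30 + x) = 12, i.e. 180 + 6x − (180 + 3x) = 12.
Collecting terms: 3x = 12, so x = 4.
Then 2E = 180 + 3·4 = 192, so E = 96, V = 2E/3 = 64, F = 30 + 4 = 34.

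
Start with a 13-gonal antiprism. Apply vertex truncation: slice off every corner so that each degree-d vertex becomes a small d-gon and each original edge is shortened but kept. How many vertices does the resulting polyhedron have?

The base solid has V = 26, E = 52, F = 28.
Truncation replaces each original edge-end by a new vertex, so V′ = 2E = 104.
Each original edge survives, and each old vertex of degree d contributes d new edges; summing degrees gives Σd = 2E, so E′ = E + 2E = 3E = 156.
Each original face survives and each original vertex becomes one new face: F′ = F + V = 54.

104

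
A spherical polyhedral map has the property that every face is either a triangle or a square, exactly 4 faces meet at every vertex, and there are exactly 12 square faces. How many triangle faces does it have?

8

Let x be the number of triangles; then F = 12 + x.
Edge–face incidences: 2E = 4·12 + 3·x = 48 + 3x.
Every vertex has degree 4, so 4V = 2E.
Euler: V − E + F = 2 ⇒ (2E)/4 − E + (12 + x) = 2.
Multiply by 8: 2·(2E) − 4·(2E) + 8·(12 + x) = 16, i.e. 96 + 8x − 2·(48 + 3x) = 16.
Collecting terms: 2x = 16, so x = 8.
Then 2E = 48 + 3·8 = 72, so E = 36, V = 2E/4 = 18, F = 12 + 8 = 20.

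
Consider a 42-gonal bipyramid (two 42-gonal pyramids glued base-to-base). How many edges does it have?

126

A bipyramid over an n-gon has 2n triangular faces and n + 2 vertices: V = 42 + 2 = 44, E = 3·42 = 126, F = 2·42 = 84.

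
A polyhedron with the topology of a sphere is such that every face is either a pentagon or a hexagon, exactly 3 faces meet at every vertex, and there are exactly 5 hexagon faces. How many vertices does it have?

Let x be the number of pentagons; then F = 5 + x.
Edge–face incidences: 2E = 6·5 + 5·x = 30 + 5x.
Every vertex has degree 3, so 3V = 2E.
Euler: V − E + F = 2 ⇒ (2E)/3 − E + (5 + x) = 2.
Multiply by 6: 2·(2E) − 3·(2E) + 6·(5 + x) = 12, i.e. 30 + 6x − (30 + 5x) = 12.
Collecting terms: x = 12.
Then 2E = 30 + 5·12 = 90, so E = 45, V = 2E/3 = 30, F = 5 + 12 = 17.

30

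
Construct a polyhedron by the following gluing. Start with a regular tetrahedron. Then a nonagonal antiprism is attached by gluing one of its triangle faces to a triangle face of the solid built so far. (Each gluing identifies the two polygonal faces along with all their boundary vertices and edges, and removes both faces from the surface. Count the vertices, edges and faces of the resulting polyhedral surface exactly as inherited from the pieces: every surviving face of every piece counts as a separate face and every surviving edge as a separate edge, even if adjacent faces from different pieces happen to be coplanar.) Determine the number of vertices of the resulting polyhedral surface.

19

A regular tetrahedron: V=4, E=6, F=4.
Attach a nonagonal antiprism (V=18, E=36, F=20) along a 3-gon: merge 3 vertices and 3 edges, delete both glued faces → V=19, E=39, F=22.
Check: V − E + F = 19 − 39 + 22 = 2.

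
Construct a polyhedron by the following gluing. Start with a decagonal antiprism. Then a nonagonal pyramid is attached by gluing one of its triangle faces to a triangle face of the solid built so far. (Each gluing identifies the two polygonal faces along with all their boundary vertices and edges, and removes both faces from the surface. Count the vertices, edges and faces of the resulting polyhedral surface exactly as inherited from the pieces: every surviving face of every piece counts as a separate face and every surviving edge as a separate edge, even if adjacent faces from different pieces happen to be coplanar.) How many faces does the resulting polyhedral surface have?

A decagonal antiprism: V=20, E=40, F=22.
Attach a nonagonal pyramid (V=10, E=18, F=10) along a 3-gon: merge 3 vertices and 3 edges, delete both glued faces → V=27, E=55, F=30.
Check: V − E + F = 27 − 55 + 30 = 2.

30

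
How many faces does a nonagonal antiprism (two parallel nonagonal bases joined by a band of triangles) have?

20

An antiprism on an n-gon has two n-gon caps and 2n triangles: V = 2·9 = 18, E = 4·9 = 36, F = 2·9 + 2 = 20.
Check: V − E + F = 18 − 36 + 20 = 2.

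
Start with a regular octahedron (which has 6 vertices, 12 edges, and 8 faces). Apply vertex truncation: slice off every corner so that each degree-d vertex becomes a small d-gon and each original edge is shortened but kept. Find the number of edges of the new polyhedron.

Truncation replaces each original edge-end by a new vertex, so V′ = 2E = 24.
Each original edge survives, and each old vertex of degree d contributes d new edges; summing degrees gives Σd = 2E, so E′ = E + 2E = 3E = 36.
Each original face survives and each original vertex becomes one new face: F′ = F + V = 14.

36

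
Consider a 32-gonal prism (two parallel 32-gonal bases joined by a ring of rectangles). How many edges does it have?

A prism on an n-gon has two n-gon bases and n rectangular sides: V = 2·32 = 64, E = 3·32 = 96, F = 32 + 2 = 34.

96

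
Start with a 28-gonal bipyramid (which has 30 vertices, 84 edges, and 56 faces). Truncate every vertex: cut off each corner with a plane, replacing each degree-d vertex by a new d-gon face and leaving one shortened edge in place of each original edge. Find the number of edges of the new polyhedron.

Truncation replaces each original edge-end by a new vertex, so V′ = 2E = 168.
Each original edge survives, and each old vertex of degree d contributes d new edges; summing degrees gives Σd = 2E, so E′ = E + 2E = 3E = 252.
Each original face survives and each original vertex becomes one new face: F′ = F + V = 86.

252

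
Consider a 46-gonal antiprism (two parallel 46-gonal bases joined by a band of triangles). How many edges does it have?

184

An antiprism on an n-gon has two n-gon caps and 2n triangles: V = 2·46 = 92, E = 4·46 = 184, F = 2·46 + 2 = 94.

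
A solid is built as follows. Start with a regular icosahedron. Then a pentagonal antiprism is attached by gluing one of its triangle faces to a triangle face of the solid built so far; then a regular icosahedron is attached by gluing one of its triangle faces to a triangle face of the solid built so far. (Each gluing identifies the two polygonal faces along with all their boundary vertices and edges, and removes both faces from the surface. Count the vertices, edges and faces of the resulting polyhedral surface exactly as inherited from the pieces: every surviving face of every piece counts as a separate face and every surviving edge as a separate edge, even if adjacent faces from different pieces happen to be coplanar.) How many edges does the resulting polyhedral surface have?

74

A regular icosahedron: V=12, E=30, F=20.
Attach a pentagonal antiprism (V=10, E=20, F=12) along a 3-gon: merge 3 vertices and 3 edges, delete both glued faces → V=19, E=47, F=30.
Attach a regular icosahedron (V=12, E=30, F=20) along a 3-gon: merge 3 vertices and 3 edges, delete both glued faces → V=28, E=74, F=48.
Check: V − E + F = 28 − 74 + 48 = 2.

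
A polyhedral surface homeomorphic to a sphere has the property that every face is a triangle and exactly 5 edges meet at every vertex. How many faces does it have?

Each face has 3 edges and each edge borders two faces, so 2E = 3F.
Each vertex has degree 5, so 5V = 2E and hence V = 3F/5.
Euler: V − E + F = 2 ⇒ (3F/5) − (3F/2) + F = 2.
Multiply by 10: (6 − 15 + 10)F = 20, i.e. 1F = 20.
So F = 20, E = 3·20/2 = 30, V = 3·20/5 = 12.

20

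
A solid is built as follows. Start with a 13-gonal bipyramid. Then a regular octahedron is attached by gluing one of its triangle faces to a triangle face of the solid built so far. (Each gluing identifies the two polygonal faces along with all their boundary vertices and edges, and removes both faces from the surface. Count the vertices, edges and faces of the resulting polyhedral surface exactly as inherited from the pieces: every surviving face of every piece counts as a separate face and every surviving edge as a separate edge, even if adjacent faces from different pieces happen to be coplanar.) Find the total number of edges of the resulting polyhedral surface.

A 13-gonal bipyramid: V=15, E=39, F=26.
Attach a regular octahedron (V=6, E=12, F=8) along a 3-gon: merge 3 vertices and 3 edges, delete both glued faces → V=18, E=48, F=32.
Check: V − E + F = 18 − 48 + 32 = 2.

48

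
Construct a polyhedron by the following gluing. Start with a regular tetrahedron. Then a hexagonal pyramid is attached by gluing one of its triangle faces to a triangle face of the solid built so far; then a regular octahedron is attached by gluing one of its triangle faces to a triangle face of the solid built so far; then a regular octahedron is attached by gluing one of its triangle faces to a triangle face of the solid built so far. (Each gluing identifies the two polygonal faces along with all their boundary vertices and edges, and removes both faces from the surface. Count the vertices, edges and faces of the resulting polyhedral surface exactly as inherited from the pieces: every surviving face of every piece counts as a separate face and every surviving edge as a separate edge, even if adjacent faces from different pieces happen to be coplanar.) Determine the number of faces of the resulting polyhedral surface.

21

A regular tetrahedron: V=4, E=6, F=4.
Attach a hexagonal pyramid (V=7, E=12, F=7) along a 3-gon: merge 3 vertices and 3 edges, delete both glued faces → V=8, E=15, F=9.
Attach a regular octahedron (V=6, E=12, F=8) along a 3-gon: merge 3 vertices and 3 edges, delete both glued faces → V=11, E=24, F=15.
Attach a regular octahedron (V=6, E=12, F=8) along a 3-gon: merge 3 vertices and 3 edges, delete both glued faces → V=14, E=33, F=21.
Check: V − E + F = 14 − 33 + 21 = 2.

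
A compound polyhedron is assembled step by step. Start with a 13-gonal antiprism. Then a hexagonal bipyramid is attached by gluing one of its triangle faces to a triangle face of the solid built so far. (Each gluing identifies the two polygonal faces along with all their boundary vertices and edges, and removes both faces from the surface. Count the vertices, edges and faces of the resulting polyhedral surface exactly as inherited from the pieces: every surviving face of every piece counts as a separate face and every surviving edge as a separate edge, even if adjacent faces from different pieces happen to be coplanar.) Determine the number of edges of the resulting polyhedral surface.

67

A 13-gonal antiprism: V=26, E=52, F=28.
Attach a hexagonal bipyramid (V=8, E=18, F=12) along a 3-gon: merge 3 vertices and 3 edges, delete both glued faces → V=31, E=67, F=38.
Check: V − E + F = 31 − 67 + 38 = 2.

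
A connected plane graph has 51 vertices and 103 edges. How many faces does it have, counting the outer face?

54

Euler's formula for a connected plane graph: V − E + F = 2, so F = 2 − 51 + 103 = 54.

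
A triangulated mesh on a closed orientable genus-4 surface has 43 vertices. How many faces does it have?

98

χ = 2 − 2·4 = -6, and every face is a triangle so 3F = 2E.
V − E + F = -6 with E = 3F/2 gives 43 − (3/2 − 1)·F = -6, so F = 98 and E = 147.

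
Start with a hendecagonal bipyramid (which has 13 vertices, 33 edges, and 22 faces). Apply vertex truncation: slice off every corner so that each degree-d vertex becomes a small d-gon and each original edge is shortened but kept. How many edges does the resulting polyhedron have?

Truncation replaces each original edge-end by a new vertex, so V′ = 2E = 66.
Each original edge survives, and each old vertex of degree d contributes d new edges; summing degrees gives Σd = 2E, so E′ = E + 2E = 3E = 99.
Each original face survives and each original vertex becomes one new face: F′ = F + V = 35.

99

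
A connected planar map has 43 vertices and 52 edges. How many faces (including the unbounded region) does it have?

11

Euler's formula for a connected plane graph: V − E + F = 2, so F = 2 − 43 + 52 = 11.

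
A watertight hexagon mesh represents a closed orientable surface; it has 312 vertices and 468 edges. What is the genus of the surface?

Every face is a hexagon and each edge borders two faces, so 6F = 2·468, giving F = 156.
χ = V − E + F = 312 − 468 + 156 = 0.
For a closed orientable surface χ = 2 − 2g, so g = (2 − (0))/2 = 1.

1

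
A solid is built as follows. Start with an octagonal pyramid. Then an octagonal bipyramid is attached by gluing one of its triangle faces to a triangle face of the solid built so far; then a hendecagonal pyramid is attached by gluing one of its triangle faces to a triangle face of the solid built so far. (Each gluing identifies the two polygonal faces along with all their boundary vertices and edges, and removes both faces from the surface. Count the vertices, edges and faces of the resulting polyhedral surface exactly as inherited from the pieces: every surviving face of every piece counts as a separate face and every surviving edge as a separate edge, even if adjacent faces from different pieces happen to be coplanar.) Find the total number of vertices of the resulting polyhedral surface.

An octagonal pyramid: V=9, E=16, F=9.
Attach an octagonal bipyramid (V=10, E=24, F=16) along a 3-gon: merge 3 vertices and 3 edges, delete both glued faces → V=16, E=37, F=23.
Attach a hendecagonal pyramid (V=12, E=22, F=12) along a 3-gon: merge 3 vertices and 3 edges, delete both glued faces → V=25, E=56, F=33.
Check: V − E + F = 25 − 56 + 33 = 2.

25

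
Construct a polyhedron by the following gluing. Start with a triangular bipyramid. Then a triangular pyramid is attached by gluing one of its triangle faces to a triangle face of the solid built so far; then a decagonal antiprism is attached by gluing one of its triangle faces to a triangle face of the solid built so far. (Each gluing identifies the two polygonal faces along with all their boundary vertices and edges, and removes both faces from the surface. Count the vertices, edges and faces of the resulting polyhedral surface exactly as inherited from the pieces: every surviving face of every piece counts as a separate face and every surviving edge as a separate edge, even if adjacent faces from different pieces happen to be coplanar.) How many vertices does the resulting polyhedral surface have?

A triangular bipyramid: V=5, E=9, F=6.
Attach a triangular pyramid (V=4, E=6, F=4) along a 3-gon: merge 3 vertices and 3 edges, delete both glued faces → V=6, E=12, F=8.
Attach a decagonal antiprism (V=20, E=40, F=22) along a 3-gon: merge 3 vertices and 3 edges, delete both glued faces → V=23, E=49, F=28.
Check: V − E + F = 23 − 49 + 28 = 2.

23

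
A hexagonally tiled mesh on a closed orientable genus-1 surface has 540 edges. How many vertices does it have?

χ = 2 − 2·1 = 0, and every face is a hexagon so 6F = 2E.
F = 2E/6 = 180. Then V = 0 + E − F = 0 + 540 − 180 = 360.

360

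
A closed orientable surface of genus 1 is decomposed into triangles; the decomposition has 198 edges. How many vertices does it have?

66

χ = 2 − 2·1 = 0, and every face is a triangle so 3F = 2E.
F = 2E/3 = 132. Then V = 0 + E − F = 0 + 198 − 132 = 66.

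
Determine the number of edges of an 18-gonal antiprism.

An antiprism on an n-gon has two n-gon caps and 2n triangles: V = 2·18 = 36, E = 4·18 = 72, F = 2·18 + 2 = 38.

72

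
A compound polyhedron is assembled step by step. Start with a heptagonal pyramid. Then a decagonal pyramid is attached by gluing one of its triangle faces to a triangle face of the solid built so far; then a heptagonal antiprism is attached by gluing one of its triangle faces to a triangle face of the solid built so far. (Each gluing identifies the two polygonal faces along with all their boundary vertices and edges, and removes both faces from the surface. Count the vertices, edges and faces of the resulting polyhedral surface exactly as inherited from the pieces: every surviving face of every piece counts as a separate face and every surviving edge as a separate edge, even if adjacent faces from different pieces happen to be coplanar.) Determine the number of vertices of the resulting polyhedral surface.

27

A heptagonal pyramid: V=8, E=14, F=8.
Attach a decagonal pyramid (V=11, E=20, F=11) along a 3-gon: merge 3 vertices and 3 edges, delete both glued faces → V=16, E=31, F=17.
Attach a heptagonal antiprism (V=14, E=28, F=16) along a 3-gon: merge 3 vertices and 3 edges, delete both glued faces → V=27, E=56, F=31.
Check: V − E + F = 27 − 56 + 31 = 2.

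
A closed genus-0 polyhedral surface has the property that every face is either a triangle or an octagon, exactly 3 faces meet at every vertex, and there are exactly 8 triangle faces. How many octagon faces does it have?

6

Let x be the number of octagons; then F = 8 + x.
Edge–face incidences: 2E = 3·8 + 8·x = 24 + 8x.
Every vertex has degree 3, so 3V = 2E.
Euler: V − E + F = 2 ⇒ (2E)/3 − E + (8 + x) = 2.
Multiply by 6: 2·(2E) − 3·(2E) + 6·(8 + x) = 12, i.e. 48 + 6x − (24 + 8x) = 12.
Collecting terms: −2x + 24 = 12, so −2x = −12, so x = 6.
Then 2E = 24 + 8·6 = 72, so E = 36, V = 2E/3 = 24, F = 8 + 6 = 14.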